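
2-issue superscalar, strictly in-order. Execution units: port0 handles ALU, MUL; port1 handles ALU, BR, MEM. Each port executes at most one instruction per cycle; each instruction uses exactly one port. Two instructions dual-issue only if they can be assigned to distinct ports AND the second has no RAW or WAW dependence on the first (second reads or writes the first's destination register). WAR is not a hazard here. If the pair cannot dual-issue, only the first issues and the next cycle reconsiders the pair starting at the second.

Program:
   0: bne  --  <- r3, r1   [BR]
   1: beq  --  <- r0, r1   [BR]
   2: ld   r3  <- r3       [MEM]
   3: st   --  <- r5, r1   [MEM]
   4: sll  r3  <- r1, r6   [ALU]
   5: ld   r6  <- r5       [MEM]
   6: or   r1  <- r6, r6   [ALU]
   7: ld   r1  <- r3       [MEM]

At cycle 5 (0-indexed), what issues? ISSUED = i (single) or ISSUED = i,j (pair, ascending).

ISSUED = 6

c0: i0 bne.BR  no-port BR/BR
c1: i1 beq.BR  no-port BR/MEM
c2: i2 ld.MEM  no-port MEM/MEM
c3: i3&i4 st.MEM/sll.ALU  dual
c4: i5 ld.MEM  RAW r6
c5: i6 or.ALU  WAW r1
c6: i7 ld.MEM  tail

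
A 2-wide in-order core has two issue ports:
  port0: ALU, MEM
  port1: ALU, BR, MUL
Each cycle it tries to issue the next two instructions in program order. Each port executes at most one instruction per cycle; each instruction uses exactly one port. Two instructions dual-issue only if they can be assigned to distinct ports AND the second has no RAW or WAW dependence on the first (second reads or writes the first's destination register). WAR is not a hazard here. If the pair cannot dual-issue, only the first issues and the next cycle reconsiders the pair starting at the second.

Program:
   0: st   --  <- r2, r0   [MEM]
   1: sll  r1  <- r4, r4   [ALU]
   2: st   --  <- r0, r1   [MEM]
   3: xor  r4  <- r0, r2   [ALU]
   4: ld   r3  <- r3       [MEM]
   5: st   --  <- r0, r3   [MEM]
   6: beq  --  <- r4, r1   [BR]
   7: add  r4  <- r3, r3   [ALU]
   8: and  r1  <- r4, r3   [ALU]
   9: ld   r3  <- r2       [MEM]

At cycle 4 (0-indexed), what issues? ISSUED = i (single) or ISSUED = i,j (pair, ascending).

0. st+sll @i0+i1  | pair
1. st+xor @i2+i3  | pair
2. ld @i4  | no-port MEM/MEM
3. st+beq @i5+i6  | pair
4. add @i7  | RAW r4
5. and+ld @i8+i9  | pair

ISSUED = 7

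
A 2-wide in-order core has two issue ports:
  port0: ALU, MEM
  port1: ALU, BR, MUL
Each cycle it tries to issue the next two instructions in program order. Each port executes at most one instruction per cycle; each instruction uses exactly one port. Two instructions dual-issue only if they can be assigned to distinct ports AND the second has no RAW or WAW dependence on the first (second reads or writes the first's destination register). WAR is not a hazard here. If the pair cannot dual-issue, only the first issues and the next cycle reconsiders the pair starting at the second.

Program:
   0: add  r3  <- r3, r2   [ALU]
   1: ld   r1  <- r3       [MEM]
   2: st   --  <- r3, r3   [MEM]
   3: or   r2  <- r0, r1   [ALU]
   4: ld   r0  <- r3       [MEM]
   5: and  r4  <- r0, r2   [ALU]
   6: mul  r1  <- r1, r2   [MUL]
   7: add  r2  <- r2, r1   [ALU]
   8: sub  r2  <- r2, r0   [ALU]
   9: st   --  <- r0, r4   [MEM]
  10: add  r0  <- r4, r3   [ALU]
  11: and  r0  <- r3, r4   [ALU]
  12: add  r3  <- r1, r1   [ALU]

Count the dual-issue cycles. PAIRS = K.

PAIRS = 4

  cy0 -> i0 (add.ALU) RAW r3
  cy1 -> i1 (ld.MEM) no-port MEM/MEM
  cy2 -> i2,i3 (st.MEM+or.ALU) pair
  cy3 -> i4 (ld.MEM) RAW r0
  cy4 -> i5,i6 (and.ALU+mul.MUL) pair
  cy5 -> i7 (add.ALU) RAW+WAW r2
  cy6 -> i8,i9 (sub.ALU+st.MEM) pair
  cy7 -> i10 (add.ALU) WAW r0
  cy8 -> i11,i12 (and.ALU+add.ALU) pair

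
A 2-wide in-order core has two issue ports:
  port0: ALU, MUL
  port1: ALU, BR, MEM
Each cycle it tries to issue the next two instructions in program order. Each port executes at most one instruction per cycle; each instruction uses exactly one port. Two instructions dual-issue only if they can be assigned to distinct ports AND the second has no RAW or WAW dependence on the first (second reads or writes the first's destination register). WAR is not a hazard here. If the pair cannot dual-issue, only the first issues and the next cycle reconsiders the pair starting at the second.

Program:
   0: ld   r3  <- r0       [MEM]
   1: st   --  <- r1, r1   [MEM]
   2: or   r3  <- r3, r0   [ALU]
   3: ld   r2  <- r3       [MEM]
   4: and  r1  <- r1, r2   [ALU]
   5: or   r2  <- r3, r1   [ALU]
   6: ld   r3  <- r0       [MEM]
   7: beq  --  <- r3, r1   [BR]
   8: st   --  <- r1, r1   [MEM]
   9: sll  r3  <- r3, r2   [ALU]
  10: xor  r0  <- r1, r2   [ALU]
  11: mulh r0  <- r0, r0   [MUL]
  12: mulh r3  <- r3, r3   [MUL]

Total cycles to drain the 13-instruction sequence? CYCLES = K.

c0: i0 ld  no-port MEM/MEM
c1: i1+i2 st/or  pair
c2: i3 ld  RAW r2
c3: i4 and  RAW r1
c4: i5+i6 or/ld  pair
c5: i7 beq  no-port BR/MEM
c6: i8+i9 st/sll  pair
c7: i10 xor  RAW+WAW r0
c8: i11 mulh  no-port MUL/MUL
c9: i12 mulh  tail

CYCLES = 10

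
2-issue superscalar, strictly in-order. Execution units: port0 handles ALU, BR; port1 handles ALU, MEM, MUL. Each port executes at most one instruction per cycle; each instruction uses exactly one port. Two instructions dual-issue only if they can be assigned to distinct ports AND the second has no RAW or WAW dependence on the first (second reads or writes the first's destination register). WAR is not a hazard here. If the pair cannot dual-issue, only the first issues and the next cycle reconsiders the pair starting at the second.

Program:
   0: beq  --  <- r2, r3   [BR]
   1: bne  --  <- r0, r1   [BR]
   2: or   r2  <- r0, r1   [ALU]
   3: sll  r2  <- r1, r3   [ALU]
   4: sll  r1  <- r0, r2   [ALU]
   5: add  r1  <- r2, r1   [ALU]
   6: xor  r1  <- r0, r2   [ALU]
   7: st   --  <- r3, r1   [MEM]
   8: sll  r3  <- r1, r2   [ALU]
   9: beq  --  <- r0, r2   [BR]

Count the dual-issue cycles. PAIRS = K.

[0] i0  beq.BR  -- no-port BR/BR
[1] i1+i2  bne.BR+or.ALU  -- 2-wide
[2] i3  sll.ALU  -- RAW r2
[3] i4  sll.ALU  -- RAW+WAW r1
[4] i5  add.ALU  -- WAW r1
[5] i6  xor.ALU  -- RAW r1
[6] i7+i8  st.MEM+sll.ALU  -- 2-wide
[7] i9  beq.BR  -- tail

PAIRS = 2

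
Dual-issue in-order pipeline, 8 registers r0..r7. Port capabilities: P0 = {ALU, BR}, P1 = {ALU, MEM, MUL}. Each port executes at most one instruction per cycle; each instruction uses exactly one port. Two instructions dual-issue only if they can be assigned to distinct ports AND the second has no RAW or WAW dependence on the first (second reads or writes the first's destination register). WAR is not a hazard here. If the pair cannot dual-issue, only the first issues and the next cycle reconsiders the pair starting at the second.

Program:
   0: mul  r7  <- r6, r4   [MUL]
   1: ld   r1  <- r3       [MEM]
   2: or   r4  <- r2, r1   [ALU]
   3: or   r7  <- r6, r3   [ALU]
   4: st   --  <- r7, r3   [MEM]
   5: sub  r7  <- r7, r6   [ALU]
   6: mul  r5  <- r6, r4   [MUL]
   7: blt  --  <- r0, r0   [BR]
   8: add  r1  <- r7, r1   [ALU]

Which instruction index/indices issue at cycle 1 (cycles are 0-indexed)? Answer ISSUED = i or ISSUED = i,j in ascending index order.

ISSUED = 1

t=0 i0:mul ; no-port MUL/MEM
t=1 i1:ld ; RAW r1
t=2 i2&i3:or or ; pair
t=3 i4&i5:st sub ; pair
t=4 i6&i7:mul blt ; pair
t=5 i8:add ; tail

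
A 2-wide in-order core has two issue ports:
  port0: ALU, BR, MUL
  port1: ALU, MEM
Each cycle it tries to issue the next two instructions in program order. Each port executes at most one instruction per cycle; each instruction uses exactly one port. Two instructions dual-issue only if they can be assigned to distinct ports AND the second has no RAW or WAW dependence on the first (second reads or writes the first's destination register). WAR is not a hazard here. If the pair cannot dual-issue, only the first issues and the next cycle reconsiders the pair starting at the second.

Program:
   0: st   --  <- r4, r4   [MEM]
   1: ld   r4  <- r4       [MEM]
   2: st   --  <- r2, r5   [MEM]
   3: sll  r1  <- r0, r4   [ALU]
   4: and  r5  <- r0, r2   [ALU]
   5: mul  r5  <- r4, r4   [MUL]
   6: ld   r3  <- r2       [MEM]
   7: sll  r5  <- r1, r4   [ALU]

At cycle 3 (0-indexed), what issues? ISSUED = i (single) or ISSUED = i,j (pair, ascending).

  cy0 -> i0 (st.MEM) no-port MEM/MEM
  cy1 -> i1 (ld.MEM) no-port MEM/MEM
  cy2 -> i2&i3 (st.MEM sll.ALU) dual
  cy3 -> i4 (and.ALU) WAW r5
  cy4 -> i5&i6 (mul.MUL ld.MEM) dual
  cy5 -> i7 (sll.ALU) tail

ISSUED = 4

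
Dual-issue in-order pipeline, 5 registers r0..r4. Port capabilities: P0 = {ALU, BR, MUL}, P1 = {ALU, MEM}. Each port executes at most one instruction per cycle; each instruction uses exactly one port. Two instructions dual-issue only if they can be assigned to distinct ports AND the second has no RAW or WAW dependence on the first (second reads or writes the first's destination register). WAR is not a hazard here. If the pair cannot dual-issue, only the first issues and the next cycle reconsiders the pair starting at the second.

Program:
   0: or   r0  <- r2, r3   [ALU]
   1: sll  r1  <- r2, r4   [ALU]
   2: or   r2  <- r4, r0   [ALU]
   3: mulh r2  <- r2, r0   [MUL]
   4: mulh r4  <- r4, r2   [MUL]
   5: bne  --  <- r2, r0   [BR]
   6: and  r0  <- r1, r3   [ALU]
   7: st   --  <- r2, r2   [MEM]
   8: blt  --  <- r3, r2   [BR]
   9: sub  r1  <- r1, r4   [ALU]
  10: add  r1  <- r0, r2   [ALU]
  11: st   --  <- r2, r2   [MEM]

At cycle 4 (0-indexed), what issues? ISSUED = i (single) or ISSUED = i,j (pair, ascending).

c0: i0,i1 or;sll  pair
c1: i2 or  RAW+WAW r2
c2: i3 mulh  no-port MUL/MUL
c3: i4 mulh  no-port MUL/BR
c4: i5,i6 bne;and  pair
c5: i7,i8 st;blt  pair
c6: i9 sub  WAW r1
c7: i10,i11 add;st  pair

ISSUED = 5,6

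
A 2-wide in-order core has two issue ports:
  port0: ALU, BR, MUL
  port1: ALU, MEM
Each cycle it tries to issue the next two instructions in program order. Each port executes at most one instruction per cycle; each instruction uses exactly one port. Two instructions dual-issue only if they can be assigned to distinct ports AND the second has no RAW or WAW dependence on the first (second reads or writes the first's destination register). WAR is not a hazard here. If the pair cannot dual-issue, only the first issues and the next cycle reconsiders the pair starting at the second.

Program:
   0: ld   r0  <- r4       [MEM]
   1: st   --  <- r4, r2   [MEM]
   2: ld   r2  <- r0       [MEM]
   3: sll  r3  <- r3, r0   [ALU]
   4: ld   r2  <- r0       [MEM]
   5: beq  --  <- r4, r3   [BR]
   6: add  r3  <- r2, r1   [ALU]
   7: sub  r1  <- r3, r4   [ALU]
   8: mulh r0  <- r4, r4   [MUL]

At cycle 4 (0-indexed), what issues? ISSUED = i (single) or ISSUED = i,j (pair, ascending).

ISSUED = 6

t=0 i0:ld.MEM ; no-port MEM/MEM
t=1 i1:st.MEM ; no-port MEM/MEM
t=2 i2,i3:ld.MEM/sll.ALU ; 2-wide
t=3 i4,i5:ld.MEM/beq.BR ; 2-wide
t=4 i6:add.ALU ; RAW r3
t=5 i7,i8:sub.ALU/mulh.MUL ; 2-wide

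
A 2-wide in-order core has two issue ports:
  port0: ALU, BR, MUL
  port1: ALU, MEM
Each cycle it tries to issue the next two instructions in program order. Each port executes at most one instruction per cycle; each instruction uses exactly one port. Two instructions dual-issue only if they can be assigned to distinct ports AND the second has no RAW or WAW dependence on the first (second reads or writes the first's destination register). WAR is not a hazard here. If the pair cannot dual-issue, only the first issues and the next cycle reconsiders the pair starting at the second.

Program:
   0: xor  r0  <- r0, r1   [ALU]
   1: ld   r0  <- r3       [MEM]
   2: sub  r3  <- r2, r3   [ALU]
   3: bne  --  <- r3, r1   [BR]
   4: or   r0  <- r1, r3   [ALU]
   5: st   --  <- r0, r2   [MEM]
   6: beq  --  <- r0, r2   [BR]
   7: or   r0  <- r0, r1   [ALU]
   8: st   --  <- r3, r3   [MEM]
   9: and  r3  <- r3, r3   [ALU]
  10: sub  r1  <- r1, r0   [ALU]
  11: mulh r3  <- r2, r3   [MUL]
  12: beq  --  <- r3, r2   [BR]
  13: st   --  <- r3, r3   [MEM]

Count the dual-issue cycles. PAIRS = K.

[0] i0  xor.ALU  -- WAW r0
[1] i1+i2  ld.MEM;sub.ALU  -- dual
[2] i3+i4  bne.BR;or.ALU  -- dual
[3] i5+i6  st.MEM;beq.BR  -- dual
[4] i7+i8  or.ALU;st.MEM  -- dual
[5] i9+i10  and.ALU;sub.ALU  -- dual
[6] i11  mulh.MUL  -- no-port MUL/BR
[7] i12+i13  beq.BR;st.MEM  -- dual

PAIRS = 6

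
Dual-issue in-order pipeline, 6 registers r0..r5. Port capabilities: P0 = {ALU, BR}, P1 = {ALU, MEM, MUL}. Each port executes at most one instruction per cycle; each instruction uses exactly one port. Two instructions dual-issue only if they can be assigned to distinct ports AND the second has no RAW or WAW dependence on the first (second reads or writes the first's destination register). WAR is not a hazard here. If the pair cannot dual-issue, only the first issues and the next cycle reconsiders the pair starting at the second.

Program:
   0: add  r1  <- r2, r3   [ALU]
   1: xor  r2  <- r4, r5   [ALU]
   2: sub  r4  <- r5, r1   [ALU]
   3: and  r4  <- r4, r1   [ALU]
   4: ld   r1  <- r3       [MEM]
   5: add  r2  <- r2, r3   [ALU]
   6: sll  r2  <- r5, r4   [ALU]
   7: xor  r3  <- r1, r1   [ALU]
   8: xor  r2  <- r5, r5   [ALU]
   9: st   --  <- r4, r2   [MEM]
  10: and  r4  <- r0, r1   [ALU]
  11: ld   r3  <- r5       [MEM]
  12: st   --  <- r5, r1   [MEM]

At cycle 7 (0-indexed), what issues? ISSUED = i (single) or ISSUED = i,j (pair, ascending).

0. add.ALU;xor.ALU @i0,i1  | pair
1. sub.ALU @i2  | RAW+WAW r4
2. and.ALU;ld.MEM @i3,i4  | pair
3. add.ALU @i5  | WAW r2
4. sll.ALU;xor.ALU @i6,i7  | pair
5. xor.ALU @i8  | RAW r2
6. st.MEM;and.ALU @i9,i10  | pair
7. ld.MEM @i11  | no-port MEM/MEM
8. st.MEM @i12  | tail

ISSUED = 11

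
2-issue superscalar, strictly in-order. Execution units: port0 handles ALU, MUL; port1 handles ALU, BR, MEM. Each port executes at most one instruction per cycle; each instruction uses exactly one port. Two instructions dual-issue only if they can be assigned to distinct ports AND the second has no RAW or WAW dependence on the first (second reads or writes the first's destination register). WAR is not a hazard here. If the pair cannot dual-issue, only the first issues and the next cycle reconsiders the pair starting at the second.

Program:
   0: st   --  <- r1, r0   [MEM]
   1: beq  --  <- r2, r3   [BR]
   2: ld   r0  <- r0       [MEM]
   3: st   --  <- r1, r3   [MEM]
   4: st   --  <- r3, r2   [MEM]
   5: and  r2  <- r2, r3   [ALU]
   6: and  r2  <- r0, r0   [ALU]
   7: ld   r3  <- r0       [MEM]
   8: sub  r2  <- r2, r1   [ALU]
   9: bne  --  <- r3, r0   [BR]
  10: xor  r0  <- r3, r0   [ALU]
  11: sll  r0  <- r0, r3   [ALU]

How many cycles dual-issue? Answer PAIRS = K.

0. st @i0  | no-port MEM/BR
1. beq @i1  | no-port BR/MEM
2. ld @i2  | no-port MEM/MEM
3. st @i3  | no-port MEM/MEM
4. st;and @i4,i5  | pair
5. and;ld @i6,i7  | pair
6. sub;bne @i8,i9  | pair
7. xor @i10  | RAW+WAW r0
8. sll @i11  | tail

PAIRS = 3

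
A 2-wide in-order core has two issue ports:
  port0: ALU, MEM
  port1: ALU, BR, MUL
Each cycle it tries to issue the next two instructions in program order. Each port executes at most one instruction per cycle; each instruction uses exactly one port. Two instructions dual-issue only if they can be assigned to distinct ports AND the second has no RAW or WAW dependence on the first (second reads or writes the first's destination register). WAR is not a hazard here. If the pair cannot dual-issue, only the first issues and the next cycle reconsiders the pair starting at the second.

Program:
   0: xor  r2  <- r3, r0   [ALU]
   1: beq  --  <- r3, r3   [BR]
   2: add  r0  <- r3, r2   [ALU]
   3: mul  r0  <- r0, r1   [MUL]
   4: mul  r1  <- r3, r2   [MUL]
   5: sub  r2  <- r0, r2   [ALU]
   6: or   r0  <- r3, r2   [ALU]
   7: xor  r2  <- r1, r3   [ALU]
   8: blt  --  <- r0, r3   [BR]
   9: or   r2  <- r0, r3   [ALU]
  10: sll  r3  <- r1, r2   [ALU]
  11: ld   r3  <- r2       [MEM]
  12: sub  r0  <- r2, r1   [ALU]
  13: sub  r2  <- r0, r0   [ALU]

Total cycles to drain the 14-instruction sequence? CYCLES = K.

t=0 i0/i1:xor/beq ; 2-wide
t=1 i2:add ; RAW+WAW r0
t=2 i3:mul ; no-port MUL/MUL
t=3 i4/i5:mul/sub ; 2-wide
t=4 i6/i7:or/xor ; 2-wide
t=5 i8/i9:blt/or ; 2-wide
t=6 i10:sll ; WAW r3
t=7 i11/i12:ld/sub ; 2-wide
t=8 i13:sub ; tail

CYCLES = 9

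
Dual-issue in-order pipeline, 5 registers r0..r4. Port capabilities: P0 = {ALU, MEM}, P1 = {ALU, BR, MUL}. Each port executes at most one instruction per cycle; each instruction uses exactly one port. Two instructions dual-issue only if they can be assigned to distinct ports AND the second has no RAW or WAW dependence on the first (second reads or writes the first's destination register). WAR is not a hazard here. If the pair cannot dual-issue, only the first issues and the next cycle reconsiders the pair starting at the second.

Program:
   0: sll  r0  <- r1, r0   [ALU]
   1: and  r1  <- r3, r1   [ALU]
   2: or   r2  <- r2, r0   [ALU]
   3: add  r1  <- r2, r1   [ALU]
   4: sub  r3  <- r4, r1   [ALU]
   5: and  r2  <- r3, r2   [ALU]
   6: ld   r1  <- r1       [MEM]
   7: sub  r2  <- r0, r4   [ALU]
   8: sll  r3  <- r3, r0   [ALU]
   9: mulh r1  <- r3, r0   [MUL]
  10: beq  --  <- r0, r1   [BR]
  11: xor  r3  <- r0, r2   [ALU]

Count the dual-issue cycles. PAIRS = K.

[0] i0+i1  sll.ALU and.ALU  -- dual
[1] i2  or.ALU  -- RAW r2
[2] i3  add.ALU  -- RAW r1
[3] i4  sub.ALU  -- RAW r3
[4] i5+i6  and.ALU ld.MEM  -- dual
[5] i7+i8  sub.ALU sll.ALU  -- dual
[6] i9  mulh.MUL  -- no-port MUL/BR
[7] i10+i11  beq.BR xor.ALU  -- dual

PAIRS = 4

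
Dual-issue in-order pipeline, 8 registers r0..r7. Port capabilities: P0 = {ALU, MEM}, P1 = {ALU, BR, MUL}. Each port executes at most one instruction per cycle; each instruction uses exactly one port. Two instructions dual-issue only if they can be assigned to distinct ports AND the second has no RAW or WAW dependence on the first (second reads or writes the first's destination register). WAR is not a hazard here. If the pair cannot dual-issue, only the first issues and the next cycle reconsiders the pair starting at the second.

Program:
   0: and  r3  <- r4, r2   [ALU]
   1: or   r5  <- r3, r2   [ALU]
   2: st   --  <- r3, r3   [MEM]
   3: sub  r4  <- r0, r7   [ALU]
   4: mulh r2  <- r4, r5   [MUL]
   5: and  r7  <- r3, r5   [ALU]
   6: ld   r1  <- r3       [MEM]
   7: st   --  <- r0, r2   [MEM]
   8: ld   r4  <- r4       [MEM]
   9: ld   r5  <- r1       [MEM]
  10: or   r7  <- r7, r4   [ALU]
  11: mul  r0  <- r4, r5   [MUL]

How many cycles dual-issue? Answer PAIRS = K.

PAIRS = 3

c0: i0 and.ALU  RAW r3
c1: i1,i2 or.ALU/st.MEM  pair
c2: i3 sub.ALU  RAW r4
c3: i4,i5 mulh.MUL/and.ALU  pair
c4: i6 ld.MEM  no-port MEM/MEM
c5: i7 st.MEM  no-port MEM/MEM
c6: i8 ld.MEM  no-port MEM/MEM
c7: i9,i10 ld.MEM/or.ALU  pair
c8: i11 mul.MUL  tail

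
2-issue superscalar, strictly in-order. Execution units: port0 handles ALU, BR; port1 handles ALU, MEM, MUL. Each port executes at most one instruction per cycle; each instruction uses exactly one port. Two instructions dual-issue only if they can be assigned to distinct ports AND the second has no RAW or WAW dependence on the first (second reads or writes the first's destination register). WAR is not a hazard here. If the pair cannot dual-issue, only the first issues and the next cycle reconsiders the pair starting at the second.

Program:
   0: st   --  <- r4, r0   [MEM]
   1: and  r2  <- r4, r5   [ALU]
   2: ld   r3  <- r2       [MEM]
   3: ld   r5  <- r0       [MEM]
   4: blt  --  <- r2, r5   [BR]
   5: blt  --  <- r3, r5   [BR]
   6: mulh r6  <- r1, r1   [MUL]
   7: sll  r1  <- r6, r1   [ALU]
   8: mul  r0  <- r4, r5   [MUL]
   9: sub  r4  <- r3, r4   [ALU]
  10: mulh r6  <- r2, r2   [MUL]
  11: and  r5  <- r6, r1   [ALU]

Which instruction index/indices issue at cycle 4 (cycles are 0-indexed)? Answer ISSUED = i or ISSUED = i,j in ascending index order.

ISSUED = 5,6

t=0 i0/i1:st;and ; 2-wide
t=1 i2:ld ; no-port MEM/MEM
t=2 i3:ld ; RAW r5
t=3 i4:blt ; no-port BR/BR
t=4 i5/i6:blt;mulh ; 2-wide
t=5 i7/i8:sll;mul ; 2-wide
t=6 i9/i10:sub;mulh ; 2-wide
t=7 i11:and ; tail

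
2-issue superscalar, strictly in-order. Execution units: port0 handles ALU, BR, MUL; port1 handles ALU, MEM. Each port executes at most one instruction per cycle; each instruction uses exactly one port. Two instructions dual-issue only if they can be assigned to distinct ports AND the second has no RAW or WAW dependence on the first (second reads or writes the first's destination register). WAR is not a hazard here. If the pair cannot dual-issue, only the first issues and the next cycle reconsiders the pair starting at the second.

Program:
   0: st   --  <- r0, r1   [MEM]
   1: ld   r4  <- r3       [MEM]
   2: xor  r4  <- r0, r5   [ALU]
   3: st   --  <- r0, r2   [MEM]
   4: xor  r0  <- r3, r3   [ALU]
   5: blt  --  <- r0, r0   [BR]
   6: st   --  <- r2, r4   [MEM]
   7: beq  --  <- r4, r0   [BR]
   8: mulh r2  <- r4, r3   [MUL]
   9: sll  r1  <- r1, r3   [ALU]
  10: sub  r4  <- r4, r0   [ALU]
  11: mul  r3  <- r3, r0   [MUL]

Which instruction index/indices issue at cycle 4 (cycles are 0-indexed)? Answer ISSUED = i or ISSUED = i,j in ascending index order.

#0 head=0: st i0 no-port MEM/MEM
#1 head=1: ld i1 WAW r4
#2 head=2: xor;st i2&i3 pair
#3 head=4: xor i4 RAW r0
#4 head=5: blt;st i5&i6 pair
#5 head=7: beq i7 no-port BR/MUL
#6 head=8: mulh;sll i8&i9 pair
#7 head=10: sub;mul i10&i11 pair

ISSUED = 5,6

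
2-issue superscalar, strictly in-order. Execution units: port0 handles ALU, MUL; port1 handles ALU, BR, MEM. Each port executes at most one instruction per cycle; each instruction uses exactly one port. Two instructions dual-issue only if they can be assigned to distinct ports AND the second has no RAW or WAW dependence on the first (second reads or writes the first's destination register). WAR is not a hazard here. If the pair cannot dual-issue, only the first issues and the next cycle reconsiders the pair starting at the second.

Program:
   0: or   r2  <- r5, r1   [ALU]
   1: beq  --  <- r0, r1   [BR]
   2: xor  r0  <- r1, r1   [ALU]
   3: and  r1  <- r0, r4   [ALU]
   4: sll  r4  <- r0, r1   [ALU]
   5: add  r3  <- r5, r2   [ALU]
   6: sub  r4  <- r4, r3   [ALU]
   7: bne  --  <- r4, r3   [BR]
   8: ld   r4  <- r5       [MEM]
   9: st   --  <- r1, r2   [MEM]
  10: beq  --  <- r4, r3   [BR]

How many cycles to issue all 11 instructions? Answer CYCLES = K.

#0 head=0: or.ALU/beq.BR i0&i1 dual
#1 head=2: xor.ALU i2 RAW r0
#2 head=3: and.ALU i3 RAW r1
#3 head=4: sll.ALU/add.ALU i4&i5 dual
#4 head=6: sub.ALU i6 RAW r4
#5 head=7: bne.BR i7 no-port BR/MEM
#6 head=8: ld.MEM i8 no-port MEM/MEM
#7 head=9: st.MEM i9 no-port MEM/BR
#8 head=10: beq.BR i10 tail

CYCLES = 9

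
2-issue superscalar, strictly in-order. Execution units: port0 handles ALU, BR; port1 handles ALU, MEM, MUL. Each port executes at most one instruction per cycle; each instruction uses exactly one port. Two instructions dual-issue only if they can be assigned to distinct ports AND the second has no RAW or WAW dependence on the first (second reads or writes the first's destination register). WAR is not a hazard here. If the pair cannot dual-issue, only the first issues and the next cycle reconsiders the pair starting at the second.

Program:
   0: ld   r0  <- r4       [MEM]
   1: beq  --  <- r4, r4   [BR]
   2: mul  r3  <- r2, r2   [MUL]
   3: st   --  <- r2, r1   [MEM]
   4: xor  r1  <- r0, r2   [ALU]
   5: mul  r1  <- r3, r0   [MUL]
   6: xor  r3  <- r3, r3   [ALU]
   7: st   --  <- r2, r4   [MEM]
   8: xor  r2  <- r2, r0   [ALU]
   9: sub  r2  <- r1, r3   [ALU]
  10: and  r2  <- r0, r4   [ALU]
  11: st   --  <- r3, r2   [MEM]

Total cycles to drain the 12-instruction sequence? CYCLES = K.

CYCLES = 8

#0 head=0: ld;beq i0,i1 dual
#1 head=2: mul i2 no-port MUL/MEM
#2 head=3: st;xor i3,i4 dual
#3 head=5: mul;xor i5,i6 dual
#4 head=7: st;xor i7,i8 dual
#5 head=9: sub i9 WAW r2
#6 head=10: and i10 RAW r2
#7 head=11: st i11 tail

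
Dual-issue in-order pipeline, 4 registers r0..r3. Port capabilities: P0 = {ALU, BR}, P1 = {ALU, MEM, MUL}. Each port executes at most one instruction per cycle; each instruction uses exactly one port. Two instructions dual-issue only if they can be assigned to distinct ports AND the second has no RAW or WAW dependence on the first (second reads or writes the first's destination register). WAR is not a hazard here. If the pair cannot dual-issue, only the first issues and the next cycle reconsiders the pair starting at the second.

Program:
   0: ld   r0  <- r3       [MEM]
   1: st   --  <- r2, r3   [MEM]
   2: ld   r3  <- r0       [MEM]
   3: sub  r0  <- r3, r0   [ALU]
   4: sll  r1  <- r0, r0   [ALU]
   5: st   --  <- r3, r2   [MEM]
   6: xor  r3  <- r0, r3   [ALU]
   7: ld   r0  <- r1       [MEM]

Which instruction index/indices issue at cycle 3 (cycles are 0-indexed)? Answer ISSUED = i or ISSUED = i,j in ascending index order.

ISSUED = 3

#0 head=0: ld i0 no-port MEM/MEM
#1 head=1: st i1 no-port MEM/MEM
#2 head=2: ld i2 RAW r3
#3 head=3: sub i3 RAW r0
#4 head=4: sll+st i4/i5 pair
#5 head=6: xor+ld i6/i7 pair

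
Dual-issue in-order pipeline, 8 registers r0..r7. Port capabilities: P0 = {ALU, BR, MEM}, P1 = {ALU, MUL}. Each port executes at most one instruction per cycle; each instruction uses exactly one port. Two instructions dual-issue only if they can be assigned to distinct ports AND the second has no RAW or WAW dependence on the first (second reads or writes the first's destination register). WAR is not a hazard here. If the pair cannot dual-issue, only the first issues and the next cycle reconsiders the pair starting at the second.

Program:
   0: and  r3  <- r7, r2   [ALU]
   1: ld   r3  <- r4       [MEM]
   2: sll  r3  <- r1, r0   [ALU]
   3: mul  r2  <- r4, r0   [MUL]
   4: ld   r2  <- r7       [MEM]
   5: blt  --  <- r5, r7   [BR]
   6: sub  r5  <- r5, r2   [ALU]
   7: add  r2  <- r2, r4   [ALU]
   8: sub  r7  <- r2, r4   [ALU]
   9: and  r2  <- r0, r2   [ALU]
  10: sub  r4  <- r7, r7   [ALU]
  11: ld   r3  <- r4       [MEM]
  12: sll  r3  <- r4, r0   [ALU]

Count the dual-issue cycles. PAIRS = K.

[0] i0  and  -- WAW r3
[1] i1  ld  -- WAW r3
[2] i2/i3  sll+mul  -- dual
[3] i4  ld  -- no-port MEM/BR
[4] i5/i6  blt+sub  -- dual
[5] i7  add  -- RAW r2
[6] i8/i9  sub+and  -- dual
[7] i10  sub  -- RAW r4
[8] i11  ld  -- WAW r3
[9] i12  sll  -- tail

PAIRS = 3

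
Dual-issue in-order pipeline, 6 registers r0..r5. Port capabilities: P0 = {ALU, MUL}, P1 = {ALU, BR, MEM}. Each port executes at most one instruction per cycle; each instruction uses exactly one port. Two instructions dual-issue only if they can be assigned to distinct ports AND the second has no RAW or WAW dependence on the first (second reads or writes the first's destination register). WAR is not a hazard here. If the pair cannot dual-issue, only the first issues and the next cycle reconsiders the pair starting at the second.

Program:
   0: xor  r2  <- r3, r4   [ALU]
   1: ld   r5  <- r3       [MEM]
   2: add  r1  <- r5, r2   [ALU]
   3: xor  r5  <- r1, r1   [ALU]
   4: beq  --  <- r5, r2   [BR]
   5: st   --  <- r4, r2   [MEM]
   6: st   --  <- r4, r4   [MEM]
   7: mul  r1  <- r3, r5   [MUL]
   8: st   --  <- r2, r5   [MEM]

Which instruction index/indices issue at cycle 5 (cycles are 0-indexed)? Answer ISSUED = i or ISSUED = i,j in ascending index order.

c0: i0+i1 xor.ALU+ld.MEM  dual
c1: i2 add.ALU  RAW r1
c2: i3 xor.ALU  RAW r5
c3: i4 beq.BR  no-port BR/MEM
c4: i5 st.MEM  no-port MEM/MEM
c5: i6+i7 st.MEM+mul.MUL  dual
c6: i8 st.MEM  tail

ISSUED = 6,7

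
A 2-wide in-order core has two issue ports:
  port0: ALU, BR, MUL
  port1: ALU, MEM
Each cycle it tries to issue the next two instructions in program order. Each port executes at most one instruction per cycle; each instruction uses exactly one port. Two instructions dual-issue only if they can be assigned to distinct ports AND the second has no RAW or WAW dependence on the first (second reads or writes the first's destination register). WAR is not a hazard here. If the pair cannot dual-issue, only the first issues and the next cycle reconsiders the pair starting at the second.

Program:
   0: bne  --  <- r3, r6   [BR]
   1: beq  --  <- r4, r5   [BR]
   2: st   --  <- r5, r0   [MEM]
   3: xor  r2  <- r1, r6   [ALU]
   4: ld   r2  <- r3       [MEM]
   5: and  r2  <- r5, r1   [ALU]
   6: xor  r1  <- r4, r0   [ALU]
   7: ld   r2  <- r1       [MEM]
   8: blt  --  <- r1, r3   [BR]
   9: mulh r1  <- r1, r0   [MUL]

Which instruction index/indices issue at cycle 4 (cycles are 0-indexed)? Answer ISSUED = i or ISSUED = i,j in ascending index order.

ISSUED = 5,6

0. bne.BR @i0  | no-port BR/BR
1. beq.BR+st.MEM @i1+i2  | dual
2. xor.ALU @i3  | WAW r2
3. ld.MEM @i4  | WAW r2
4. and.ALU+xor.ALU @i5+i6  | dual
5. ld.MEM+blt.BR @i7+i8  | dual
6. mulh.MUL @i9  | tail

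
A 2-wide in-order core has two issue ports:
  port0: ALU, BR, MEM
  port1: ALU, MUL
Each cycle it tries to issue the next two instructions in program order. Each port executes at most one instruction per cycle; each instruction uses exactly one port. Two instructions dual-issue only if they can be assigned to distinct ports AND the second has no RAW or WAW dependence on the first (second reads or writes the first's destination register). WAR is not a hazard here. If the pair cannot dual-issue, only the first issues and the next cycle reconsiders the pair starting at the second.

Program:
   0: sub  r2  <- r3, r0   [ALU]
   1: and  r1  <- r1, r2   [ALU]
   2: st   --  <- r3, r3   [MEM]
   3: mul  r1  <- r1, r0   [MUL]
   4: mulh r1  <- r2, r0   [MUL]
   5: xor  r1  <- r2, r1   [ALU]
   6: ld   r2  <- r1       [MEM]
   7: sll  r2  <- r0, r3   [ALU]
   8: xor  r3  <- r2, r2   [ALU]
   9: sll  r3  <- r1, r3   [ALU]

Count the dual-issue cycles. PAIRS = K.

0. sub @i0  | RAW r2
1. and;st @i1&i2  | dual
2. mul @i3  | no-port MUL/MUL
3. mulh @i4  | RAW+WAW r1
4. xor @i5  | RAW r1
5. ld @i6  | WAW r2
6. sll @i7  | RAW r2
7. xor @i8  | RAW+WAW r3
8. sll @i9  | tail

PAIRS = 1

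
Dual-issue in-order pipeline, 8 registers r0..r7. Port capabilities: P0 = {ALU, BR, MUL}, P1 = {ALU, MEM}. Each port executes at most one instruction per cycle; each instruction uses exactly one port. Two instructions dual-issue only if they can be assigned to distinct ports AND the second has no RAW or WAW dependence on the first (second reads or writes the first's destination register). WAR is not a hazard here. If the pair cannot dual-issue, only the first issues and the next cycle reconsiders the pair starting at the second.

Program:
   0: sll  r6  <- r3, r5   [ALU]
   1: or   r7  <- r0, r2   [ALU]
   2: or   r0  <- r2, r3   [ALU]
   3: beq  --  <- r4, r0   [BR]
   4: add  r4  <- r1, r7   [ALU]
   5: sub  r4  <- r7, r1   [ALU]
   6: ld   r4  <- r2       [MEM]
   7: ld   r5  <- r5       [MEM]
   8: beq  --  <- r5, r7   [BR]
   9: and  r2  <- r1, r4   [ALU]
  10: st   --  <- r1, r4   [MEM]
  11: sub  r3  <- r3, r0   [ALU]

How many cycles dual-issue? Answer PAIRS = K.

PAIRS = 4

[0] i0/i1  sll+or  -- pair
[1] i2  or  -- RAW r0
[2] i3/i4  beq+add  -- pair
[3] i5  sub  -- WAW r4
[4] i6  ld  -- no-port MEM/MEM
[5] i7  ld  -- RAW r5
[6] i8/i9  beq+and  -- pair
[7] i10/i11  st+sub  -- pair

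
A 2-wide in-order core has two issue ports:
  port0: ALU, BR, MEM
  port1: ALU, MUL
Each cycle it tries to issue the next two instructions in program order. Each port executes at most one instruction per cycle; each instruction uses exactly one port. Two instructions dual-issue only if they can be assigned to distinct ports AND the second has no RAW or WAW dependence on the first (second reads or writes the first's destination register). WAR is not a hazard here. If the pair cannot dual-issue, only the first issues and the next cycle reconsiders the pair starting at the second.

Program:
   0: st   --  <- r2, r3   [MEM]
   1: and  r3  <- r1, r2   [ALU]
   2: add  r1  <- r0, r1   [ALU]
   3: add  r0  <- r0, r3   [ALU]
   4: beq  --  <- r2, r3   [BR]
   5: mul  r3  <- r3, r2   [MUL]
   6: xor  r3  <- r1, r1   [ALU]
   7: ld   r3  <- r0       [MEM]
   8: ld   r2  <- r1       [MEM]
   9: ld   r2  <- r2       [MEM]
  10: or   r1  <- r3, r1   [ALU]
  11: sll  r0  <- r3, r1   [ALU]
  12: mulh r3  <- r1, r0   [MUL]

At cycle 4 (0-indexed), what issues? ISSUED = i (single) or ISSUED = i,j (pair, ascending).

ISSUED = 7

  cy0 -> i0+i1 (st;and) dual
  cy1 -> i2+i3 (add;add) dual
  cy2 -> i4+i5 (beq;mul) dual
  cy3 -> i6 (xor) WAW r3
  cy4 -> i7 (ld) no-port MEM/MEM
  cy5 -> i8 (ld) no-port MEM/MEM
  cy6 -> i9+i10 (ld;or) dual
  cy7 -> i11 (sll) RAW r0
  cy8 -> i12 (mulh) tail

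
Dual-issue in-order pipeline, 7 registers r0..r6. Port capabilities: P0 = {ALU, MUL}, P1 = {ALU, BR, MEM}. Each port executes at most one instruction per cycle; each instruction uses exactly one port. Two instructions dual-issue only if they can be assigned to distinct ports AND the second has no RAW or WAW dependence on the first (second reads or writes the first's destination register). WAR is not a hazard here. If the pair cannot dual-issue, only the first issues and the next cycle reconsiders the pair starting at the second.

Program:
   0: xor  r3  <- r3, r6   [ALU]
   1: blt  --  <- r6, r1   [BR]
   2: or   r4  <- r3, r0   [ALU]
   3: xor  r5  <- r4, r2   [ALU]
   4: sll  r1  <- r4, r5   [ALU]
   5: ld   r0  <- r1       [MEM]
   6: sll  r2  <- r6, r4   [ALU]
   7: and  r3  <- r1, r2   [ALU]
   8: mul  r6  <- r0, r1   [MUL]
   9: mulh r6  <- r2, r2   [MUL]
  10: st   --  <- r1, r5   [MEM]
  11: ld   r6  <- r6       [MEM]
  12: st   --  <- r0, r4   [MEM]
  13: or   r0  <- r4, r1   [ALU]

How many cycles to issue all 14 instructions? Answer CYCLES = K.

CYCLES = 9

c0: i0/i1 xor.ALU blt.BR  2-wide
c1: i2 or.ALU  RAW r4
c2: i3 xor.ALU  RAW r5
c3: i4 sll.ALU  RAW r1
c4: i5/i6 ld.MEM sll.ALU  2-wide
c5: i7/i8 and.ALU mul.MUL  2-wide
c6: i9/i10 mulh.MUL st.MEM  2-wide
c7: i11 ld.MEM  no-port MEM/MEM
c8: i12/i13 st.MEM or.ALU  2-wide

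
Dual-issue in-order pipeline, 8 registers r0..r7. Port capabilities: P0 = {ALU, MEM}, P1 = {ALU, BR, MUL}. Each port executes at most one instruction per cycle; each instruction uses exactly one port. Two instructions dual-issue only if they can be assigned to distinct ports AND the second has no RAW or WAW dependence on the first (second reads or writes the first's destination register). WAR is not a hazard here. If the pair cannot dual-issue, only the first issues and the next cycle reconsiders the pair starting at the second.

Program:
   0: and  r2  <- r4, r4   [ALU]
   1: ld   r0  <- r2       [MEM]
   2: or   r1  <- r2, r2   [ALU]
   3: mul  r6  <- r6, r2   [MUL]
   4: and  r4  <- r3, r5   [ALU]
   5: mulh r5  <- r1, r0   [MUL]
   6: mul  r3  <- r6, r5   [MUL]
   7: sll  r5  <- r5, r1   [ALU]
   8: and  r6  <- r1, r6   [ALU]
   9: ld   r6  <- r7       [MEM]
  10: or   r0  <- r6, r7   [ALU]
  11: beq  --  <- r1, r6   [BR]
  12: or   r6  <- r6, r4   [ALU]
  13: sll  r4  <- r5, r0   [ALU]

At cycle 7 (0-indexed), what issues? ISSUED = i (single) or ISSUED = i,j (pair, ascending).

[0] i0  and.ALU  -- RAW r2
[1] i1&i2  ld.MEM or.ALU  -- 2-wide
[2] i3&i4  mul.MUL and.ALU  -- 2-wide
[3] i5  mulh.MUL  -- no-port MUL/MUL
[4] i6&i7  mul.MUL sll.ALU  -- 2-wide
[5] i8  and.ALU  -- WAW r6
[6] i9  ld.MEM  -- RAW r6
[7] i10&i11  or.ALU beq.BR  -- 2-wide
[8] i12&i13  or.ALU sll.ALU  -- 2-wide

ISSUED = 10,11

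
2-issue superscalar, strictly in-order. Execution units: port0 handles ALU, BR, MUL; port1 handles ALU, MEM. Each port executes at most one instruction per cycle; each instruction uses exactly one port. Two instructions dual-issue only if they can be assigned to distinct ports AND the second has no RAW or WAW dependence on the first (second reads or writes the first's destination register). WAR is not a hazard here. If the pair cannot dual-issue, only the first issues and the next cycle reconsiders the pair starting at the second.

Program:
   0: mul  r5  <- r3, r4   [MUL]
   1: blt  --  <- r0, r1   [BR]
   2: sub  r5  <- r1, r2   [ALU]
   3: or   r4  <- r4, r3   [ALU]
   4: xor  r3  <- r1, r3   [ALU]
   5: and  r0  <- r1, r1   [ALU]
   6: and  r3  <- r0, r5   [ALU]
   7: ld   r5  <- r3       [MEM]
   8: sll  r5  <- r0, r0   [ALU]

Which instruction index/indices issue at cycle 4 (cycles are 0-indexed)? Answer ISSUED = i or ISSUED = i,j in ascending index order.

0. mul.MUL @i0  | no-port MUL/BR
1. blt.BR/sub.ALU @i1+i2  | pair
2. or.ALU/xor.ALU @i3+i4  | pair
3. and.ALU @i5  | RAW r0
4. and.ALU @i6  | RAW r3
5. ld.MEM @i7  | WAW r5
6. sll.ALU @i8  | tail

ISSUED = 6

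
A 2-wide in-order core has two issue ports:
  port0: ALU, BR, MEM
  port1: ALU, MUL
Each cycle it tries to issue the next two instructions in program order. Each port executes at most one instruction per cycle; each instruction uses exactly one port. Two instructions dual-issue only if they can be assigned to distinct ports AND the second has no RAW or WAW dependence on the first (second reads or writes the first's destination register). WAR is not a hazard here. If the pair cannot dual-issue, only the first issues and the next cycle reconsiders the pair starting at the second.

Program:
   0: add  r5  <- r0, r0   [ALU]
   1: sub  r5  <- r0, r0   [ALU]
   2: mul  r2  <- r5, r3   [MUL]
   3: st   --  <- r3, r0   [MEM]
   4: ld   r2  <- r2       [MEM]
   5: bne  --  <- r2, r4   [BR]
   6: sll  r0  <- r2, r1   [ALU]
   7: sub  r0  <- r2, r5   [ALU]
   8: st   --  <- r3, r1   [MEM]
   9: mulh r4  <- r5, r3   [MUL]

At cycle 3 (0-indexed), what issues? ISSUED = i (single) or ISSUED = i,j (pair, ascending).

  cy0 -> i0 (add) WAW r5
  cy1 -> i1 (sub) RAW r5
  cy2 -> i2&i3 (mul+st) dual
  cy3 -> i4 (ld) no-port MEM/BR
  cy4 -> i5&i6 (bne+sll) dual
  cy5 -> i7&i8 (sub+st) dual
  cy6 -> i9 (mulh) tail

ISSUED = 4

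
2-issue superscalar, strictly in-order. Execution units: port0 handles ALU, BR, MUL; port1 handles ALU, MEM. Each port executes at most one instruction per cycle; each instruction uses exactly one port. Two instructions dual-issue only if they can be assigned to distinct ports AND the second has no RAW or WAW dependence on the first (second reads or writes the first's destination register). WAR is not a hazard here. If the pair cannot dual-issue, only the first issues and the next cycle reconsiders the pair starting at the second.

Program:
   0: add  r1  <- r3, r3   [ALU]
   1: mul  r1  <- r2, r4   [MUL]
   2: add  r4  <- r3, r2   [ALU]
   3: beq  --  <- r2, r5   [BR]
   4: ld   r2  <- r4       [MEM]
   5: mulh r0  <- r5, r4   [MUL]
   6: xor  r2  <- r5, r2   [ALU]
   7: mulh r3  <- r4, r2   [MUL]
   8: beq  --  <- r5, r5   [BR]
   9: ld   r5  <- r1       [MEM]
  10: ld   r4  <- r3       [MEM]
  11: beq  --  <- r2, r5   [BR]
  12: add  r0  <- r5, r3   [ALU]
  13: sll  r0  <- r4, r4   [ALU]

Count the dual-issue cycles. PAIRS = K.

PAIRS = 5

t=0 i0:add.ALU ; WAW r1
t=1 i1/i2:mul.MUL add.ALU ; pair
t=2 i3/i4:beq.BR ld.MEM ; pair
t=3 i5/i6:mulh.MUL xor.ALU ; pair
t=4 i7:mulh.MUL ; no-port MUL/BR
t=5 i8/i9:beq.BR ld.MEM ; pair
t=6 i10/i11:ld.MEM beq.BR ; pair
t=7 i12:add.ALU ; WAW r0
t=8 i13:sll.ALU ; tail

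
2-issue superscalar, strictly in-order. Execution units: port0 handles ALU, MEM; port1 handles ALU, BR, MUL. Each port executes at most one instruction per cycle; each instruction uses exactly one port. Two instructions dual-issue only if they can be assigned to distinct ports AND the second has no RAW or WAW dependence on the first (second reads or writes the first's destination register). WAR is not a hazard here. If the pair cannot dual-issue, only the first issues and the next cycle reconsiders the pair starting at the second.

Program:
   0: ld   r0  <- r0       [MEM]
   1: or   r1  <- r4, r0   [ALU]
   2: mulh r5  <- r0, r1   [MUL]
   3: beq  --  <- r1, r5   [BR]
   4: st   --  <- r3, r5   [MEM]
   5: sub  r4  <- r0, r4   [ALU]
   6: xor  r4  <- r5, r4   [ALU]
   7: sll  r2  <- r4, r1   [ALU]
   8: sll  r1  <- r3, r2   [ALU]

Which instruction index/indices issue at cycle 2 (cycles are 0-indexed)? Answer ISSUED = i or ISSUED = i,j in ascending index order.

c0: i0 ld.MEM  RAW r0
c1: i1 or.ALU  RAW r1
c2: i2 mulh.MUL  no-port MUL/BR
c3: i3/i4 beq.BR+st.MEM  2-wide
c4: i5 sub.ALU  RAW+WAW r4
c5: i6 xor.ALU  RAW r4
c6: i7 sll.ALU  RAW r2
c7: i8 sll.ALU  tail

ISSUED = 2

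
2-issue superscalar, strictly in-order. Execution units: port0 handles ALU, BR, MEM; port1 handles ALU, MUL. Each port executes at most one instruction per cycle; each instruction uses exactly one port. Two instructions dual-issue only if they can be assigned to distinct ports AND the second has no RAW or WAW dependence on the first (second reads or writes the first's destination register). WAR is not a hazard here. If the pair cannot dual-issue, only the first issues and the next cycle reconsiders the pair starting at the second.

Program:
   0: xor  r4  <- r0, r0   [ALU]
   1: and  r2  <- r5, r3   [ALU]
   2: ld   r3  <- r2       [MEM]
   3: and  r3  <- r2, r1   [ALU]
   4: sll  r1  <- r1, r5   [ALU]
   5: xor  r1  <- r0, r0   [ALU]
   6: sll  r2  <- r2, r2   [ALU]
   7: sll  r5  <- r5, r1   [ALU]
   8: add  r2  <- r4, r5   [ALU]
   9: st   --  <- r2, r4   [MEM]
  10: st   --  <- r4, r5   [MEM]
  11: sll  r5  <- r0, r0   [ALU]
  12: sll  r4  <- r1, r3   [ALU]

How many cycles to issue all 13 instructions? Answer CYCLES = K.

CYCLES = 9

c0: i0&i1 xor.ALU/and.ALU  2-wide
c1: i2 ld.MEM  WAW r3
c2: i3&i4 and.ALU/sll.ALU  2-wide
c3: i5&i6 xor.ALU/sll.ALU  2-wide
c4: i7 sll.ALU  RAW r5
c5: i8 add.ALU  RAW r2
c6: i9 st.MEM  no-port MEM/MEM
c7: i10&i11 st.MEM/sll.ALU  2-wide
c8: i12 sll.ALU  tail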